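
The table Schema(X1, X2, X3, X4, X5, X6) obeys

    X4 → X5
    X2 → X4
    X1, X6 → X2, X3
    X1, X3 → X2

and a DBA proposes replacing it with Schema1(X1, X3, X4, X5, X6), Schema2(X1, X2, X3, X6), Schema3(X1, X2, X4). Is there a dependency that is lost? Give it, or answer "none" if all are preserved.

X4 → X5 lies within Schema1.
X2 → X4 lies within Schema3.
X1, X6 → X2, X3 lies within Schema2.
X1, X3 → X2 lies within Schema2.
Every dependency is enforceable on the fragments, so the decomposition is dependency-preserving.

none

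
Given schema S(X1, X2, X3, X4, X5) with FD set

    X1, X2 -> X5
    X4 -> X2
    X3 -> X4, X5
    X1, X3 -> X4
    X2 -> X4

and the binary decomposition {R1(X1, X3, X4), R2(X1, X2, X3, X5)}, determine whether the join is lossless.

Common attributes: R1 ∩ R2 = {X1, X3}.
Closure of {X1, X3}: X3 → X4, X5 applies, adding X4, X5; X4 → X2 applies, adding X2. So (X1, X3)⁺ = {X1, X2, X3, X4, X5}.
This closure contains every attribute of R1, so R1 ∩ R2 → R1. The join is lossless.

Yes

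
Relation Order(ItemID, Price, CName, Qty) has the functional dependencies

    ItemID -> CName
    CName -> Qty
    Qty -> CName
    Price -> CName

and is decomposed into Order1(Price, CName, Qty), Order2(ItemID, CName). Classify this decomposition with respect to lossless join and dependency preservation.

lossy but dependency-preserving

Lossless test: (CName)⁺ = {CName, Qty}, which is a superkey of neither fragment — lossy.
Dependency preservation: every FD's attributes lie within a single fragment, so each can be enforced locally — preserved.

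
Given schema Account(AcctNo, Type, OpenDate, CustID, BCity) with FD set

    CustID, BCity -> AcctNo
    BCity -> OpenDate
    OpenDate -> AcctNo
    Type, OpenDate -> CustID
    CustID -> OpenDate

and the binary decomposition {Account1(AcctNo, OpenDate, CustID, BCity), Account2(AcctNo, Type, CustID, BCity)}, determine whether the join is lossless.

Yes

Common attributes: Account1 ∩ Account2 = {AcctNo, CustID, BCity}.
Closure of {AcctNo, CustID, BCity}: BCity → OpenDate applies, adding OpenDate. So (AcctNo, CustID, BCity)⁺ = {AcctNo, OpenDate, CustID, BCity}.
This closure contains every attribute of Account1, so Account1 ∩ Account2 → Account1. The join is lossless.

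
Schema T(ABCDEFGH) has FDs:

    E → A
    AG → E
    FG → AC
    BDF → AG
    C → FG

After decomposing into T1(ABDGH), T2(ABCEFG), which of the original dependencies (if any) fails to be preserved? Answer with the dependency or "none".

BDF → AG

Check BDF → AG: no single fragment contains all of {ABDFG}, and the restricted closure of {BDF} across the fragments never reaches {AG}.
E → A is preserved.
AG → E is preserved.
FG → AC is preserved.
C → FG is preserved.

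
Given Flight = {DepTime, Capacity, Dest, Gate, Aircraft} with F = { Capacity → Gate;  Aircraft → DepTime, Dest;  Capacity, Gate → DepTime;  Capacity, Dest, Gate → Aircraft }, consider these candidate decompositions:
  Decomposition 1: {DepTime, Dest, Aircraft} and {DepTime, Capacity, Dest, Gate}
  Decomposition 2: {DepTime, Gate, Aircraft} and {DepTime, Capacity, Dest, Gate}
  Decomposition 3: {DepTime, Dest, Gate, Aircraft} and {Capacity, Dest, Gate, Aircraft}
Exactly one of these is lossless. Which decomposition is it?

Decomposition 3

Decomposition 1: common = {DepTime, Dest}, closure = {DepTime, Dest} → lossy.
Decomposition 2: common = {DepTime, Gate}, closure = {DepTime, Gate} → lossy.
Decomposition 3: common = {Dest, Gate, Aircraft}, closure = {DepTime, Dest, Gate, Aircraft} → lossless.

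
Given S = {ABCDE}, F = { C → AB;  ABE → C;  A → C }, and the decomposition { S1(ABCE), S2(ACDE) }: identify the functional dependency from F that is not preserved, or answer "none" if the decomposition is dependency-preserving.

none

C → AB lies within S1.
ABE → C lies within S1.
A → C lies within S1.
Every dependency is enforceable on the fragments, so the decomposition is dependency-preserving.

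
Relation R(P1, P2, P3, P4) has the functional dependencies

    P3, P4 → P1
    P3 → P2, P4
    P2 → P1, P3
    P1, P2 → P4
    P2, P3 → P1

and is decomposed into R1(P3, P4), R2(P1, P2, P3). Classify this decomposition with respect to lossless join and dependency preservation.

Lossless test: (P3)⁺ = {P1, P2, P3, P4}, which contains all of one fragment — lossless.
Dependency preservation: P3, P4 → P1; P3 → P2, P4; P1, P2 → P4 are not contained in any single fragment, but the restricted closure of each left-hand side across the fragments still reaches the right-hand side; the remaining FDs each lie inside some fragment. All dependencies are preserved.

lossless and dependency-preserving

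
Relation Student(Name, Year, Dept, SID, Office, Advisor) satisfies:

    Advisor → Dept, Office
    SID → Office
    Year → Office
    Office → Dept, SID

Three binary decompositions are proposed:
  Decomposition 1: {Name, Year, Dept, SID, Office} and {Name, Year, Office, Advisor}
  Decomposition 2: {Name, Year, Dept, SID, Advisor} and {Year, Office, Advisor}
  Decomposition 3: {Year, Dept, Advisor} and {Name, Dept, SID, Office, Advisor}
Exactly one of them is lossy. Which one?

Decomposition 1: common = {Name, Year, Office}, closure = {Name, Year, Dept, SID, Office} → lossless.
Decomposition 2: common = {Year, Advisor}, closure = {Year, Dept, SID, Office, Advisor} → lossless.
Decomposition 3: common = {Dept, Advisor}, closure = {Dept, SID, Office, Advisor} → lossy.

Decomposition 3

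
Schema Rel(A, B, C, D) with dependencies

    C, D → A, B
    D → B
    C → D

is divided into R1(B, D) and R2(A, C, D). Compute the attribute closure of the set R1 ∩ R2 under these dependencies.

B, D

R1 ∩ R2 = {D}.
D → B applies, adding B
Closure: {B, D}.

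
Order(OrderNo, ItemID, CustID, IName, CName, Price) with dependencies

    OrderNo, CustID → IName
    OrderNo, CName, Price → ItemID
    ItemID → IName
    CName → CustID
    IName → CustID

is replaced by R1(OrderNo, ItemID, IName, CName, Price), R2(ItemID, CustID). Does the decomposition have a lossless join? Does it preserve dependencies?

Lossless test: (ItemID)⁺ = {ItemID, CustID, IName}, which contains all of one fragment — lossless.
Dependency preservation: the restricted closure of {OrderNo, CustID} across the fragments never reaches {IName}, so OrderNo, CustID → IName cannot be enforced without a join — not preserved.

lossless but not dependency-preserving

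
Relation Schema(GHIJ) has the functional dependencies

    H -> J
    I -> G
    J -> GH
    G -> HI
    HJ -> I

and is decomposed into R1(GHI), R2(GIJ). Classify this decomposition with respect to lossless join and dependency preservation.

lossless and dependency-preserving

Lossless test: (GI)⁺ = {GHIJ}, which contains all of one fragment — lossless.
Dependency preservation: H → J; J → GH; HJ → I are not contained in any single fragment, but the restricted closure of each left-hand side across the fragments still reaches the right-hand side; the remaining FDs each lie inside some fragment. All dependencies are preserved.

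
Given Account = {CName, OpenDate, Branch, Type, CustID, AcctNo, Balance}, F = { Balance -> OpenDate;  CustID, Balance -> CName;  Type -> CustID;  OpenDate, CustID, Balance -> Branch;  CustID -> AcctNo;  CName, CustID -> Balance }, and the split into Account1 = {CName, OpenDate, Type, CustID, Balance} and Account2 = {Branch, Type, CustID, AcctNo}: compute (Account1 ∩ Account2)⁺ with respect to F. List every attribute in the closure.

Account1 ∩ Account2 = {Type, CustID}.
CustID → AcctNo applies, adding AcctNo
Closure: {Type, CustID, AcctNo}.

Type, CustID, AcctNo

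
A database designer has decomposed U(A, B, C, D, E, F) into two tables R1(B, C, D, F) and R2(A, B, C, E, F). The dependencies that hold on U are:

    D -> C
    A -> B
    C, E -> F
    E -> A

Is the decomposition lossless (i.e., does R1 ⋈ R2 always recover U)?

Common attributes: R1 ∩ R2 = {B, C, F}.
No dependency enlarges {B, C, F}, so (B, C, F)⁺ = {B, C, F}.
The closure contains neither all of R1 = {B, C, D, F} nor all of R2 = {A, B, C, E, F}, so the common attributes are not a superkey of either fragment. The join is lossy.

No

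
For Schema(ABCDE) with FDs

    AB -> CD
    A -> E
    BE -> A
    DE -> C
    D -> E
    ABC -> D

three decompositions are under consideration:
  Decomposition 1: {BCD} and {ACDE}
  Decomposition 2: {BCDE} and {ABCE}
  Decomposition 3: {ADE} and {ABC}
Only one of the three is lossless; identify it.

Decomposition 2

Decomposition 1: common = {CD}, closure = {CDE} → lossy.
Decomposition 2: common = {BCE}, closure = {ABCDE} → lossless.
Decomposition 3: common = {A}, closure = {AE} → lossy.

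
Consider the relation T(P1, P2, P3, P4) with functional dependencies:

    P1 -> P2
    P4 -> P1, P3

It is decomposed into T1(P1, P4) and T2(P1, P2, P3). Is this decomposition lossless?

No

Common attributes: T1 ∩ T2 = {P1}.
Closure of {P1}: P1 → P2 applies, adding P2. So (P1)⁺ = {P1, P2}.
The closure contains neither all of T1 = {P1, P4} nor all of T2 = {P1, P2, P3}, so the common attributes are not a superkey of either fragment. The join is lossy.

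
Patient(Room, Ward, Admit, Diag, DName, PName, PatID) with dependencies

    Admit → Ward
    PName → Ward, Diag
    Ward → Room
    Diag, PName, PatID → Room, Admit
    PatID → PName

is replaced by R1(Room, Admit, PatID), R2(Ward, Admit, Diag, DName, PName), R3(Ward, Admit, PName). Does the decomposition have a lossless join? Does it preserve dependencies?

lossy and not dependency-preserving

Lossless test (chase): Rows 1 and 2 agree on Admit; apply Admit→Ward and equate their Ward entries. Rows 2 and 3 agree on PName; apply PName→Ward, Diag and equate their Ward, Diag entries. Rows 1 and 2 agree on Ward; apply Ward→Room and equate their Room entries. Rows 1 and 3 agree on Ward; apply Ward→Room and equate their Room entries. No row becomes fully distinguished — the join is lossy.
Dependency preservation: the restricted closure of {Ward} across the fragments never reaches {Room}, so Ward → Room cannot be enforced without a join — not preserved.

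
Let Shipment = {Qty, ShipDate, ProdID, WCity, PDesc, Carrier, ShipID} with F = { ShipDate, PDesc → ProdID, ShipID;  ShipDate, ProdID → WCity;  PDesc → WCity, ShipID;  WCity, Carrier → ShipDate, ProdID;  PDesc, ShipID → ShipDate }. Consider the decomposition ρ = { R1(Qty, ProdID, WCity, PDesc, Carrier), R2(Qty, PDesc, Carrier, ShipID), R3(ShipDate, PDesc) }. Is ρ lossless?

Yes

Chase test. Columns are Qty, ShipDate, ProdID, WCity, PDesc, Carrier, ShipID; row i has aⱼ where attribute j ∈ Ri, else bᵢⱼ.
Initial tableau (one row per fragment):
  row 1: a1 b12 a3 a4 a5 a6 b17
  row 2: a1 b22 b23 b24 a5 a6 a7
  row 3: b31 a2 b33 b34 a5 b36 b37
Rows 1 and 2 agree on PDesc; apply PDesc→WCity, ShipID and equate their WCity, ShipID entries.
Rows 1 and 3 agree on PDesc; apply PDesc→WCity, ShipID and equate their WCity, ShipID entries.
Rows 1 and 2 agree on WCity, Carrier; apply WCity, Carrier→ShipDate, ProdID and equate their ShipDate, ProdID entries.
Rows 1 and 3 agree on PDesc, ShipID; apply PDesc, ShipID→ShipDate and equate their ShipDate entries.
Rows 1 and 3 agree on ShipDate, PDesc; apply ShipDate, PDesc→ProdID, ShipID and equate their ProdID, ShipID entries.
Row 1 is now all distinguished symbols — the join is lossless.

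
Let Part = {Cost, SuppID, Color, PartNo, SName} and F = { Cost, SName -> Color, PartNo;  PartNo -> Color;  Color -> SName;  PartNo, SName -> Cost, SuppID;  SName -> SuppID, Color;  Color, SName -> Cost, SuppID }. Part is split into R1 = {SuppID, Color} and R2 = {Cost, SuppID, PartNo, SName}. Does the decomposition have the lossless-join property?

Common attributes: R1 ∩ R2 = {SuppID}.
No dependency enlarges {SuppID}, so (SuppID)⁺ = {SuppID}.
The closure contains neither all of R1 = {SuppID, Color} nor all of R2 = {Cost, SuppID, PartNo, SName}, so the common attributes are not a superkey of either fragment. The join is lossy.

No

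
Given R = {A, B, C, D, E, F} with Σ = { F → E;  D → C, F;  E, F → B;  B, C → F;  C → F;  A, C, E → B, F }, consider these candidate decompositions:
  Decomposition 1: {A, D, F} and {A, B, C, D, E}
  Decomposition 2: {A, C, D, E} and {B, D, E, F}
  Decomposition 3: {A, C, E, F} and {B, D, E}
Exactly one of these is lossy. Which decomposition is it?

Decomposition 3

Decomposition 1: common = {A, D}, closure = {A, B, C, D, E, F} → lossless.
Decomposition 2: common = {D, E}, closure = {B, C, D, E, F} → lossless.
Decomposition 3: common = {E}, closure = {E} → lossy.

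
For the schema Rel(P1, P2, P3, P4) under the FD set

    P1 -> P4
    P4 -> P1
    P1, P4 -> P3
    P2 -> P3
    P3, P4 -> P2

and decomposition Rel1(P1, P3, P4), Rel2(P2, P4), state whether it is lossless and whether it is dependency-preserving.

lossless but not dependency-preserving

Lossless test: (P4)⁺ = {P1, P2, P3, P4}, which contains all of one fragment — lossless.
Dependency preservation: the restricted closure of {P2} across the fragments never reaches {P3}, so P2 → P3 cannot be enforced without a join — not preserved.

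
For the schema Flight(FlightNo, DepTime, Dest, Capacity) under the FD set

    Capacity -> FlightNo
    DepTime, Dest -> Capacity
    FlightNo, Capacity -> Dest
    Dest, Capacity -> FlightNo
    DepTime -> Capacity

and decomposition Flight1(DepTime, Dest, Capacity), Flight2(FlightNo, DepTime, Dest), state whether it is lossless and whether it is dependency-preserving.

Lossless test: (DepTime, Dest)⁺ = {FlightNo, DepTime, Dest, Capacity}, which contains all of one fragment — lossless.
Dependency preservation: the restricted closure of {Capacity} across the fragments never reaches {FlightNo}, so Capacity → FlightNo cannot be enforced without a join — not preserved.

lossless but not dependency-preserving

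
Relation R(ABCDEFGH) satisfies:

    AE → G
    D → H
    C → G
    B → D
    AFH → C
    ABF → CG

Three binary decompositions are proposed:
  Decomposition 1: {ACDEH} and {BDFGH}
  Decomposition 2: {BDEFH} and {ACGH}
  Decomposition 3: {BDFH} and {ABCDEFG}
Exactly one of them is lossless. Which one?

Decomposition 1: common = {DH}, closure = {DH} → lossy.
Decomposition 2: common = {H}, closure = {H} → lossy.
Decomposition 3: common = {BDF}, closure = {BDFH} → lossless.

Decomposition 3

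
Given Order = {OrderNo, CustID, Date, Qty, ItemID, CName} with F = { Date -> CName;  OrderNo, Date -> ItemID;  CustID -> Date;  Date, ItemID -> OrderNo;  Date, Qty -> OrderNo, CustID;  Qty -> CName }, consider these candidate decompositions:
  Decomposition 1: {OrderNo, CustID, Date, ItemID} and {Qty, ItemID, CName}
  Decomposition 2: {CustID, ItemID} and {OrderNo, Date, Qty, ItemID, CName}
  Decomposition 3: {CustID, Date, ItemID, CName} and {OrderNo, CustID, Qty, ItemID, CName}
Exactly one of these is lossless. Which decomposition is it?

Decomposition 1: common = {ItemID}, closure = {ItemID} → lossy.
Decomposition 2: common = {ItemID}, closure = {ItemID} → lossy.
Decomposition 3: common = {CustID, ItemID, CName}, closure = {OrderNo, CustID, Date, ItemID, CName} → lossless.

Decomposition 3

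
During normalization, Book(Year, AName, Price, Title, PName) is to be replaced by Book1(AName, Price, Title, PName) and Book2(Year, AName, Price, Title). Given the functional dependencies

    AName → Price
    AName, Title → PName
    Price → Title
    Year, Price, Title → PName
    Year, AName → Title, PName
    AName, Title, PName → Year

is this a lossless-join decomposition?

Common attributes: Book1 ∩ Book2 = {AName, Price, Title}.
Closure of {AName, Price, Title}: AName, Title → PName applies, adding PName; AName, Title, PName → Year applies, adding Year. So (AName, Price, Title)⁺ = {Year, AName, Price, Title, PName}.
This closure contains every attribute of Book1, so Book1 ∩ Book2 → Book1. The join is lossless.

Yes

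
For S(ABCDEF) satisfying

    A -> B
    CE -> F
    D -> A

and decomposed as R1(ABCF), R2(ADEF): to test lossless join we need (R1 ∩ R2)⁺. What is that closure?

R1 ∩ R2 = {AF}.
A → B applies, adding B
Closure: {ABF}.

ABF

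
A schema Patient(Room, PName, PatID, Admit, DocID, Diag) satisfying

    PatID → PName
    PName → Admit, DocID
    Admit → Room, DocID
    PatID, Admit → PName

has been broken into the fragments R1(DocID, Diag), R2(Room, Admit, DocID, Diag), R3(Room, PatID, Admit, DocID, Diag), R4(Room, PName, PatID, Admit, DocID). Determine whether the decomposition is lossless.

Yes

Chase test. Columns are Room, PName, PatID, Admit, DocID, Diag; row i has aⱼ where attribute j ∈ Ri, else bᵢⱼ.
Initial tableau (one row per fragment):
  row 1: b11 b12 b13 b14 a5 a6
  row 2: a1 b22 b23 a4 a5 a6
  row 3: a1 b32 a3 a4 a5 a6
  row 4: a1 a2 a3 a4 a5 b46
Rows 3 and 4 agree on PatID; apply PatID→PName and equate their PName entries.
Row 3 is now all distinguished symbols — the join is lossless.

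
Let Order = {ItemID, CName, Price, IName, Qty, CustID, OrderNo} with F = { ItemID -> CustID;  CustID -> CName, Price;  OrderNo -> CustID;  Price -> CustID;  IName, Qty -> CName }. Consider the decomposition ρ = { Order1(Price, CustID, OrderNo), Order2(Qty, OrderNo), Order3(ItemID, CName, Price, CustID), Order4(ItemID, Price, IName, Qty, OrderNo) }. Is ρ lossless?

Chase test. Columns are ItemID, CName, Price, IName, Qty, CustID, OrderNo; row i has aⱼ where attribute j ∈ Orderi, else bᵢⱼ.
Initial tableau (one row per fragment):
  row 1: b11 b12 a3 b14 b15 a6 a7
  row 2: b21 b22 b23 b24 a5 b26 a7
  row 3: a1 a2 a3 b34 b35 a6 b37
  row 4: a1 b42 a3 a4 a5 b46 a7
Rows 3 and 4 agree on ItemID; apply ItemID→CustID and equate their CustID entries.
Rows 1 and 3 agree on CustID; apply CustID→CName, Price and equate their CName, Price entries.
Rows 1 and 4 agree on CustID; apply CustID→CName, Price and equate their CName, Price entries.
Rows 1 and 2 agree on OrderNo; apply OrderNo→CustID and equate their CustID entries.
Rows 1 and 2 agree on CustID; apply CustID→CName, Price and equate their CName, Price entries.
Row 4 is now all distinguished symbols — the join is lossless.

Yes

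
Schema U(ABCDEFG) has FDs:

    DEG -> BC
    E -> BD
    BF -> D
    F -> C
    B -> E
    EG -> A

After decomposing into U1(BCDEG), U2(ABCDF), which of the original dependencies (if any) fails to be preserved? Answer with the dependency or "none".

EG -> A

Check EG → A: no single fragment contains all of {AEG}, and the restricted closure of {EG} across the fragments never reaches {A}.
DEG → BC is preserved.
E → BD is preserved.
BF → D is preserved.
F → C is preserved.
B → E is preserved.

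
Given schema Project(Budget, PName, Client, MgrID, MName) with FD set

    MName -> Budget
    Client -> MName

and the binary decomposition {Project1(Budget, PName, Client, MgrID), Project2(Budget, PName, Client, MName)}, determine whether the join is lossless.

Yes

Common attributes: Project1 ∩ Project2 = {Budget, PName, Client}.
Closure of {Budget, PName, Client}: Client → MName applies, adding MName. So (Budget, PName, Client)⁺ = {Budget, PName, Client, MName}.
This closure contains every attribute of Project2, so Project1 ∩ Project2 → Project2. The join is lossless.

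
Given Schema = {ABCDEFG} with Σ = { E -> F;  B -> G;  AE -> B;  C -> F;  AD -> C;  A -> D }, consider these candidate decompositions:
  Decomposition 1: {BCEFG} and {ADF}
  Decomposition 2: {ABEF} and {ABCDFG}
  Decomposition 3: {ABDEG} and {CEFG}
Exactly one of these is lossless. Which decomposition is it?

Decomposition 2

Decomposition 1: common = {F}, closure = {F} → lossy.
Decomposition 2: common = {ABF}, closure = {ABCDFG} → lossless.
Decomposition 3: common = {EG}, closure = {EFG} → lossy.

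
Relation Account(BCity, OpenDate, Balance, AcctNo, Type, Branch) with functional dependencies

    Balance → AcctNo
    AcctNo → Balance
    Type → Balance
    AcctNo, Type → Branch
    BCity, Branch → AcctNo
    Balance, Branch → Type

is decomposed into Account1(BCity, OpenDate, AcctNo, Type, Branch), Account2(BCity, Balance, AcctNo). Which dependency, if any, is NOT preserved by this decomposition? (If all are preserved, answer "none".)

Balance → AcctNo lies within Account2.
AcctNo → Balance lies within Account2.
Type → Balance: restricted closure across fragments reaches Balance.
AcctNo, Type → Branch lies within Account1.
BCity, Branch → AcctNo lies within Account1.
Balance, Branch → Type: restricted closure across fragments reaches Type.
Every dependency is enforceable on the fragments, so the decomposition is dependency-preserving.

none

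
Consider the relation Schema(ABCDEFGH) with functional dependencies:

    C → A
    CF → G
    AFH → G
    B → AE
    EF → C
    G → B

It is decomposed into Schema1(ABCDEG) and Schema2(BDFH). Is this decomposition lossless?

No

Common attributes: Schema1 ∩ Schema2 = {BD}.
Closure of {BD}: B → AE applies, adding AE. So (BD)⁺ = {ABDE}.
The closure contains neither all of Schema1 = {ABCDEG} nor all of Schema2 = {BDFH}, so the common attributes are not a superkey of either fragment. The join is lossy.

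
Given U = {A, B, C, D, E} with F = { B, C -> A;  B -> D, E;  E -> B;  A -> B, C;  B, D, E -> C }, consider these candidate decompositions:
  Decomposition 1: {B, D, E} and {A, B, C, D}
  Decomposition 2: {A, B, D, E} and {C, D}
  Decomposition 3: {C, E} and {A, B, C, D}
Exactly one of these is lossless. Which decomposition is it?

Decomposition 1: common = {B, D}, closure = {A, B, C, D, E} → lossless.
Decomposition 2: common = {D}, closure = {D} → lossy.
Decomposition 3: common = {C}, closure = {C} → lossy.

Decomposition 1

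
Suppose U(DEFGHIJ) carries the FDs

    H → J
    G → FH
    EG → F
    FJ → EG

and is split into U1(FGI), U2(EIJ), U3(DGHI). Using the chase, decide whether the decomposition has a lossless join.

Chase test. Columns are DEFGHIJ; row i has aⱼ where attribute j ∈ Ui, else bᵢⱼ.
Initial tableau (one row per fragment):
  row 1: b11 b12 a3 a4 b15 a6 b17
  row 2: b21 a2 b23 b24 b25 a6 a7
  row 3: a1 b32 b33 a4 a5 a6 b37
Rows 1 and 3 agree on G; apply G→FH and equate their FH entries.
Rows 1 and 3 agree on H; apply H→J and equate their J entries.
Rows 1 and 3 agree on FJ; apply FJ→EG and equate their EG entries.
No row becomes fully distinguished — the join is lossy.

No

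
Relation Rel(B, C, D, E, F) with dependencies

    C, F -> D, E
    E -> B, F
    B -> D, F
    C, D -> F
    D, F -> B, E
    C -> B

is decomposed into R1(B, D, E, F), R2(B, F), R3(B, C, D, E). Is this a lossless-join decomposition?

Chase test. Columns are B, C, D, E, F; row i has aⱼ where attribute j ∈ Ri, else bᵢⱼ.
Initial tableau (one row per fragment):
  row 1: a1 b12 a3 a4 a5
  row 2: a1 b22 b23 b24 a5
  row 3: a1 a2 a3 a4 b35
Rows 1 and 3 agree on E; apply E→B, F and equate their B, F entries.
Rows 1 and 2 agree on B; apply B→D, F and equate their D, F entries.
Rows 1 and 2 agree on D, F; apply D, F→B, E and equate their B, E entries.
Row 3 is now all distinguished symbols — the join is lossless.

Yes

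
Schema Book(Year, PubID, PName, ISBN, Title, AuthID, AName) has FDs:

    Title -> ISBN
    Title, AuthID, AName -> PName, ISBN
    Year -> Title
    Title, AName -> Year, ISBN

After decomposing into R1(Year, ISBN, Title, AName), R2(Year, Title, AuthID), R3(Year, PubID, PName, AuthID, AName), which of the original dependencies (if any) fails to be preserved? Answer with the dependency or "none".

Title → ISBN lies within R1.
Title, AuthID, AName → PName, ISBN: restricted closure across fragments reaches PName, ISBN.
Year → Title lies within R1.
Title, AName → Year, ISBN lies within R1.
Every dependency is enforceable on the fragments, so the decomposition is dependency-preserving.

none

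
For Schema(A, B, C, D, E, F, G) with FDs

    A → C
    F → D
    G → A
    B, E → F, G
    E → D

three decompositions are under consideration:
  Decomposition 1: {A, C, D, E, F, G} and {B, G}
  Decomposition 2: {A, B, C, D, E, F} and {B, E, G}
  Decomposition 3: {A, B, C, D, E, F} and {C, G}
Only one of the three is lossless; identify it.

Decomposition 1: common = {G}, closure = {A, C, G} → lossy.
Decomposition 2: common = {B, E}, closure = {A, B, C, D, E, F, G} → lossless.
Decomposition 3: common = {C}, closure = {C} → lossy.

Decomposition 2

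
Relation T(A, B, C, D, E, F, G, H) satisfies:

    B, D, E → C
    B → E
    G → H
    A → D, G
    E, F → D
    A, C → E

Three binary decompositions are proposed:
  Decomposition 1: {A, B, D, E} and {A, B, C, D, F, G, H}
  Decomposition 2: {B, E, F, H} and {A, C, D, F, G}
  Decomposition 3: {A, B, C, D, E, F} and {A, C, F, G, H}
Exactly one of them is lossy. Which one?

Decomposition 1: common = {A, B, D}, closure = {A, B, C, D, E, G, H} → lossless.
Decomposition 2: common = {F}, closure = {F} → lossy.
Decomposition 3: common = {A, C, F}, closure = {A, C, D, E, F, G, H} → lossless.

Decomposition 2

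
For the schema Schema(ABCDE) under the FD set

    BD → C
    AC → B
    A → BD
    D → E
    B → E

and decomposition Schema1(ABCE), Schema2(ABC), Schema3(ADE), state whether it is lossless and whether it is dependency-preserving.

lossless but not dependency-preserving

Lossless test (chase): Rows 1 and 2 agree on A; apply A→BD and equate their BD entries. Rows 1 and 3 agree on A; apply A→BD and equate their BD entries. Rows 1 and 2 agree on D; apply D→E and equate their E entries. Rows 1 and 3 agree on BD; apply BD→C and equate their C entries. Row 1 is now all distinguished symbols — the join is lossless.
Dependency preservation: the restricted closure of {BD} across the fragments never reaches {C}, so BD → C cannot be enforced without a join — not preserved.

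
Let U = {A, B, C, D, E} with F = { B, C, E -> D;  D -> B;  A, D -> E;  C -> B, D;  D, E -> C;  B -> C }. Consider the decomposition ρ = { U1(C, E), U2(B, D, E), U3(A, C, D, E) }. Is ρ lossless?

Yes

Chase test. Columns are A, B, C, D, E; row i has aⱼ where attribute j ∈ Ui, else bᵢⱼ.
Initial tableau (one row per fragment):
  row 1: b11 b12 a3 b14 a5
  row 2: b21 a2 b23 a4 a5
  row 3: a1 b32 a3 a4 a5
Rows 2 and 3 agree on D; apply D→B and equate their B entries.
Rows 1 and 3 agree on C; apply C→B, D and equate their B, D entries.
Rows 1 and 2 agree on D, E; apply D, E→C and equate their C entries.
Row 3 is now all distinguished symbols — the join is lossless.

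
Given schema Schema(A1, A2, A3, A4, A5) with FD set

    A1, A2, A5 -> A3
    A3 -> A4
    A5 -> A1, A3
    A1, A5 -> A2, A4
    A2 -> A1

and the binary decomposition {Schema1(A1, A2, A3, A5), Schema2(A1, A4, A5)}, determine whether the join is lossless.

Common attributes: Schema1 ∩ Schema2 = {A1, A5}.
Closure of {A1, A5}: A5 → A1, A3 applies, adding A3; A1, A5 → A2, A4 applies, adding A2, A4. So (A1, A5)⁺ = {A1, A2, A3, A4, A5}.
This closure contains every attribute of Schema1, so Schema1 ∩ Schema2 → Schema1. The join is lossless.

Yes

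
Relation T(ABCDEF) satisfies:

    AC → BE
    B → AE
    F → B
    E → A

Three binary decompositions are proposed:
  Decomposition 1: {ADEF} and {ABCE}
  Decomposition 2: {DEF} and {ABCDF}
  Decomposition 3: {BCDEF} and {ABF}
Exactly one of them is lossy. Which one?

Decomposition 1: common = {AE}, closure = {AE} → lossy.
Decomposition 2: common = {DF}, closure = {ABDEF} → lossless.
Decomposition 3: common = {BF}, closure = {ABEF} → lossless.

Decomposition 1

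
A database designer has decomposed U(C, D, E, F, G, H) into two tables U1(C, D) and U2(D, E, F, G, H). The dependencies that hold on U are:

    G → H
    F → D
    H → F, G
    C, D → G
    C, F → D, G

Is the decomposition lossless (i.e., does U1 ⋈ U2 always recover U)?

Common attributes: U1 ∩ U2 = {D}.
No dependency enlarges {D}, so (D)⁺ = {D}.
The closure contains neither all of U1 = {C, D} nor all of U2 = {D, E, F, G, H}, so the common attributes are not a superkey of either fragment. The join is lossy.

No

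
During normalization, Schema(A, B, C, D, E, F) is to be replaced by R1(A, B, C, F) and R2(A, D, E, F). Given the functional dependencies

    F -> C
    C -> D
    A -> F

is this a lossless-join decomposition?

Common attributes: R1 ∩ R2 = {A, F}.
Closure of {A, F}: F → C applies, adding C; C → D applies, adding D. So (A, F)⁺ = {A, C, D, F}.
The closure contains neither all of R1 = {A, B, C, F} nor all of R2 = {A, D, E, F}, so the common attributes are not a superkey of either fragment. The join is lossy.

No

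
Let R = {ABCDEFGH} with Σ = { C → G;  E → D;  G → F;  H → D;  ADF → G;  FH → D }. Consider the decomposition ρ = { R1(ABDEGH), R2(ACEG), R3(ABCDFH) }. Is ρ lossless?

Chase test. Columns are ABCDEFGH; row i has aⱼ where attribute j ∈ Ri, else bᵢⱼ.
Initial tableau (one row per fragment):
  row 1: a1 a2 b13 a4 a5 b16 a7 a8
  row 2: a1 b22 a3 b24 a5 b26 a7 b28
  row 3: a1 a2 a3 a4 b35 a6 b37 a8
Rows 2 and 3 agree on C; apply C→G and equate their G entries.
Rows 1 and 2 agree on E; apply E→D and equate their D entries.
Rows 1 and 2 agree on G; apply G→F and equate their F entries.
Rows 1 and 3 agree on G; apply G→F and equate their F entries.
No row becomes fully distinguished — the join is lossy.

No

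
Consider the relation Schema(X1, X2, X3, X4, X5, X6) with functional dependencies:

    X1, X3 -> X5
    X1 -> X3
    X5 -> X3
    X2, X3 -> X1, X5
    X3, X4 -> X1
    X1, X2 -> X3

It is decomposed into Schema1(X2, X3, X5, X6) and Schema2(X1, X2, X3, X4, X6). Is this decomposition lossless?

Yes

Common attributes: Schema1 ∩ Schema2 = {X2, X3, X6}.
Closure of {X2, X3, X6}: X2, X3 → X1, X5 applies, adding X1, X5. So (X2, X3, X6)⁺ = {X1, X2, X3, X5, X6}.
This closure contains every attribute of Schema1, so Schema1 ∩ Schema2 → Schema1. The join is lossless.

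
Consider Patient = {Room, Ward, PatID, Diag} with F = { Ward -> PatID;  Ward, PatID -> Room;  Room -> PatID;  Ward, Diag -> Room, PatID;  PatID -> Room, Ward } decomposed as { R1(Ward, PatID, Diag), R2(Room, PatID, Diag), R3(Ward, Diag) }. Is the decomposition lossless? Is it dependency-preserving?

lossless and dependency-preserving

Lossless test (chase): Rows 1 and 3 agree on Ward; apply Ward→PatID and equate their PatID entries. Rows 1 and 3 agree on Ward, PatID; apply Ward, PatID→Room and equate their Room entries. Rows 1 and 2 agree on PatID; apply PatID→Room, Ward and equate their Room, Ward entries. Row 1 is now all distinguished symbols — the join is lossless.
Dependency preservation: Ward, PatID → Room; Ward, Diag → Room, PatID; PatID → Room, Ward are not contained in any single fragment, but the restricted closure of each left-hand side across the fragments still reaches the right-hand side; the remaining FDs each lie inside some fragment. All dependencies are preserved.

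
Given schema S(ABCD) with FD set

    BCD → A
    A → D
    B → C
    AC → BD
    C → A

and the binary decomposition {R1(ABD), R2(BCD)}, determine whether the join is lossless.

Common attributes: R1 ∩ R2 = {BD}.
Closure of {BD}: B → C applies, adding C; C → A applies, adding A. So (BD)⁺ = {ABCD}.
This closure contains every attribute of R1, so R1 ∩ R2 → R1. The join is lossless.

Yes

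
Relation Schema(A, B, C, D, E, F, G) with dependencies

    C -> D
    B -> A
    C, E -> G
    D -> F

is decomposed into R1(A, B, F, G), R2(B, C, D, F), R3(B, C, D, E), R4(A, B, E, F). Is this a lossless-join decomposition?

Chase test. Columns are A, B, C, D, E, F, G; row i has aⱼ where attribute j ∈ Ri, else bᵢⱼ.
Initial tableau (one row per fragment):
  row 1: a1 a2 b13 b14 b15 a6 a7
  row 2: b21 a2 a3 a4 b25 a6 b27
  row 3: b31 a2 a3 a4 a5 b36 b37
  row 4: a1 a2 b43 b44 a5 a6 b47
Rows 1 and 2 agree on B; apply B→A and equate their A entries.
Rows 1 and 3 agree on B; apply B→A and equate their A entries.
Rows 2 and 3 agree on D; apply D→F and equate their F entries.
No row becomes fully distinguished — the join is lossy.

No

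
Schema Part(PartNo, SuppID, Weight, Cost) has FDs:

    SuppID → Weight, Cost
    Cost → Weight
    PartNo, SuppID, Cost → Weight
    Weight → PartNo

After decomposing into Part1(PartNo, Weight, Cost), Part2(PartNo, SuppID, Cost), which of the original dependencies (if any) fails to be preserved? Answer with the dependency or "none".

none

SuppID → Weight, Cost: restricted closure across fragments reaches Weight, Cost.
Cost → Weight lies within Part1.
PartNo, SuppID, Cost → Weight: restricted closure across fragments reaches Weight.
Weight → PartNo lies within Part1.
Every dependency is enforceable on the fragments, so the decomposition is dependency-preserving.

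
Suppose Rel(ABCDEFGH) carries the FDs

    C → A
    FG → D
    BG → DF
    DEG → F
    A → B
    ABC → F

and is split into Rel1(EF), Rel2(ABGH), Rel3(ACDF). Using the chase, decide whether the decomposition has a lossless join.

Chase test. Columns are ABCDEFGH; row i has aⱼ where attribute j ∈ Reli, else bᵢⱼ.
Initial tableau (one row per fragment):
  row 1: b11 b12 b13 b14 a5 a6 b17 b18
  row 2: a1 a2 b23 b24 b25 b26 a7 a8
  row 3: a1 b32 a3 a4 b35 a6 b37 b38
Rows 2 and 3 agree on A; apply A→B and equate their B entries.
No row becomes fully distinguished — the join is lossy.

No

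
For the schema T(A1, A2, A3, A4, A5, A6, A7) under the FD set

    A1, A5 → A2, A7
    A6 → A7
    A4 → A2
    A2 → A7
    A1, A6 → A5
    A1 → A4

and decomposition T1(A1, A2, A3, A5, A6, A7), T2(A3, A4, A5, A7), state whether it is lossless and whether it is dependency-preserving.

Lossless test: (A3, A5, A7)⁺ = {A3, A5, A7}, which is a superkey of neither fragment — lossy.
Dependency preservation: the restricted closure of {A4} across the fragments never reaches {A2}, so A4 → A2 cannot be enforced without a join — not preserved.

lossy and not dependency-preserving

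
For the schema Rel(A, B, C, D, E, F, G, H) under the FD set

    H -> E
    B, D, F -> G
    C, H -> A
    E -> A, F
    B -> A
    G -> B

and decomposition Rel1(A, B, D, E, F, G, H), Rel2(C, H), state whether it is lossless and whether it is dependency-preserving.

Lossless test: (H)⁺ = {A, E, F, H}, which is a superkey of neither fragment — lossy.
Dependency preservation: C, H → A is not contained in any single fragment, but the restricted closure of its left-hand side across the fragments still reaches the right-hand side; the remaining FDs each lie inside some fragment. All dependencies are preserved.

lossy but dependency-preserving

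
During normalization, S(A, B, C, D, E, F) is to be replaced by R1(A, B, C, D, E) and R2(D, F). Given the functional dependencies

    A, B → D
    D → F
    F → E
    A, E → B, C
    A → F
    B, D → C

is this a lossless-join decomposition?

Common attributes: R1 ∩ R2 = {D}.
Closure of {D}: D → F applies, adding F; F → E applies, adding E. So (D)⁺ = {D, E, F}.
This closure contains every attribute of R2, so R1 ∩ R2 → R2. The join is lossless.

Yes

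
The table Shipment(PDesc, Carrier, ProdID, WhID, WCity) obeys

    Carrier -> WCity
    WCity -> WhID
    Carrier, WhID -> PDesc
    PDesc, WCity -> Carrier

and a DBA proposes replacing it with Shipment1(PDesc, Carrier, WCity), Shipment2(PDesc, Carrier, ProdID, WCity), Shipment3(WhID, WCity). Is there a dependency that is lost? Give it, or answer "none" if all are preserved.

Carrier → WCity lies within Shipment1.
WCity → WhID lies within Shipment3.
Carrier, WhID → PDesc: restricted closure across fragments reaches PDesc.
PDesc, WCity → Carrier lies within Shipment1.
Every dependency is enforceable on the fragments, so the decomposition is dependency-preserving.

none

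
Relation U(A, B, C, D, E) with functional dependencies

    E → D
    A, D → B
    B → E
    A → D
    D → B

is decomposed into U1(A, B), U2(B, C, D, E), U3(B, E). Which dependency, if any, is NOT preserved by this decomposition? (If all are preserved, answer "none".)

none

E → D lies within U2.
A, D → B: restricted closure across fragments reaches B.
B → E lies within U2.
A → D: restricted closure across fragments reaches D.
D → B lies within U2.
Every dependency is enforceable on the fragments, so the decomposition is dependency-preserving.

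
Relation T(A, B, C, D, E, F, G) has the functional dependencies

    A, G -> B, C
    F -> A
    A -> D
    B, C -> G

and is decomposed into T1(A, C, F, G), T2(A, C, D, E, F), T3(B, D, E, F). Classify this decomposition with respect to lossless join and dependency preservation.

lossy and not dependency-preserving

Lossless test (chase): Rows 1 and 3 agree on F; apply F→A and equate their A entries. Rows 1 and 2 agree on A; apply A→D and equate their D entries. No row becomes fully distinguished — the join is lossy.
Dependency preservation: the restricted closure of {A, G} across the fragments never reaches {B, C}, so A, G → B, C cannot be enforced without a join — not preserved.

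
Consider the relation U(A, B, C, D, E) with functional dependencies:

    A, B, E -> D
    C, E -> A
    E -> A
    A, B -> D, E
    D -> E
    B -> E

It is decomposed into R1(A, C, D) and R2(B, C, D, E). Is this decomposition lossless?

Common attributes: R1 ∩ R2 = {C, D}.
Closure of {C, D}: D → E applies, adding E; C, E → A applies, adding A. So (C, D)⁺ = {A, C, D, E}.
This closure contains every attribute of R1, so R1 ∩ R2 → R1. The join is lossless.

Yes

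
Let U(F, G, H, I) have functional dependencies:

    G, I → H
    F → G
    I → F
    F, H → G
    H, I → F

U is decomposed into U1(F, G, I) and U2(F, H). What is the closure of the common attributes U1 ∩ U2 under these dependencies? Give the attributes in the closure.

U1 ∩ U2 = {F}.
F → G applies, adding G
Closure: {F, G}.

F, G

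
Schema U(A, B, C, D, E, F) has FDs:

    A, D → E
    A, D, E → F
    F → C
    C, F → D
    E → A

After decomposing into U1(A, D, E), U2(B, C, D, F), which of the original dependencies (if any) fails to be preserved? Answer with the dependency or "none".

A, D, E → F

Check A, D, E → F: no single fragment contains all of {A, D, E, F}, and the restricted closure of {A, D, E} across the fragments never reaches {F}.
A, D → E is preserved.
F → C is preserved.
C, F → D is preserved.
E → A is preserved.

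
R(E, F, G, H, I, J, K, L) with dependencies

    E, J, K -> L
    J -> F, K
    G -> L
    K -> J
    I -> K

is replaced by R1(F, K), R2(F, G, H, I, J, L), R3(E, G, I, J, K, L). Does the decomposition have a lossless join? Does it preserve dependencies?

lossy but dependency-preserving

Lossless test (chase): Rows 2 and 3 agree on J; apply J→F, K and equate their F, K entries. Rows 1 and 2 agree on K; apply K→J and equate their J entries. No row becomes fully distinguished — the join is lossy.
Dependency preservation: J → F, K is not contained in any single fragment, but the restricted closure of its left-hand side across the fragments still reaches the right-hand side; the remaining FDs each lie inside some fragment. All dependencies are preserved.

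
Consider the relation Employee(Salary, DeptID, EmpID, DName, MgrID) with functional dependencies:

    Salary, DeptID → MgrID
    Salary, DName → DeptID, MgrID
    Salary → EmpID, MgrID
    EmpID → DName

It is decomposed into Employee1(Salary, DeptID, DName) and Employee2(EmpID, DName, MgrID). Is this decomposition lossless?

Common attributes: Employee1 ∩ Employee2 = {DName}.
No dependency enlarges {DName}, so (DName)⁺ = {DName}.
The closure contains neither all of Employee1 = {Salary, DeptID, DName} nor all of Employee2 = {EmpID, DName, MgrID}, so the common attributes are not a superkey of either fragment. The join is lossy.

No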